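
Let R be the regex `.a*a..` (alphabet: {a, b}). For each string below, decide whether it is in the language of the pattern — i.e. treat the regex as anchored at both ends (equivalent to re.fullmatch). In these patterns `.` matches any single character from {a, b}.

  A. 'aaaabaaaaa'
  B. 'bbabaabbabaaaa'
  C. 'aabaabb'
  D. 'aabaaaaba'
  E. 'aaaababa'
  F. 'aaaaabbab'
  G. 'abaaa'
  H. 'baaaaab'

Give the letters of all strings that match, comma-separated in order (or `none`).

A → no match
B → no match
C → no match
D → no match
E → no match
F → no match
G → no match
H → match

H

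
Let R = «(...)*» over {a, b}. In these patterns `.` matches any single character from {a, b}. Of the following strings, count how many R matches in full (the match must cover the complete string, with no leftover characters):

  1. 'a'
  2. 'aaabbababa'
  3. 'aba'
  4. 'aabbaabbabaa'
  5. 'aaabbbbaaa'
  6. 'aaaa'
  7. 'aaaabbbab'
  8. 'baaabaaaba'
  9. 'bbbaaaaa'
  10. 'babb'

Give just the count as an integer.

1 → no match
2 → no match
3 → match
4 → match
5 → no match
6 → no match
7 → match
8 → no match
9 → no match
10 → no match
Total matched: 3

3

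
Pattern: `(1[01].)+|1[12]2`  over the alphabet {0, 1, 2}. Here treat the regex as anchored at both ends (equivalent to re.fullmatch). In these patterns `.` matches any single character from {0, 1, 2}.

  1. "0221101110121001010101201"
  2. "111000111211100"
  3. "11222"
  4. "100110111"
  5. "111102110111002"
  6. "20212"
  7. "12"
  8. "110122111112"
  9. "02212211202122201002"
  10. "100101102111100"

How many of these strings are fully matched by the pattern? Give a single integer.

1 → no match — must start with "1"
2 → no match
3 → no match
4 → match
5 → no match
6 → no match — must start with "1"
7 → no match
8 → no match
9 → no match — must start with "1"
10 → match
Total matched: 2

2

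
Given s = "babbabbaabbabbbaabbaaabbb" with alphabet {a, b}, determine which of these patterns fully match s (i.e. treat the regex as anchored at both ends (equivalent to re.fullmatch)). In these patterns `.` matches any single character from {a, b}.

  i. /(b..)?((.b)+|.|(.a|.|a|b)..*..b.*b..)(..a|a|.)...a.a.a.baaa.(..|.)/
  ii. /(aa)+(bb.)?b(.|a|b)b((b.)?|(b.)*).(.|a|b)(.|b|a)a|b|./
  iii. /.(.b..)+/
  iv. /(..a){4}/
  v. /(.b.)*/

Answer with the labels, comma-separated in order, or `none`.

iii

i → no match
ii → no match
iii → match
iv → no match — must end with "a"
v → no match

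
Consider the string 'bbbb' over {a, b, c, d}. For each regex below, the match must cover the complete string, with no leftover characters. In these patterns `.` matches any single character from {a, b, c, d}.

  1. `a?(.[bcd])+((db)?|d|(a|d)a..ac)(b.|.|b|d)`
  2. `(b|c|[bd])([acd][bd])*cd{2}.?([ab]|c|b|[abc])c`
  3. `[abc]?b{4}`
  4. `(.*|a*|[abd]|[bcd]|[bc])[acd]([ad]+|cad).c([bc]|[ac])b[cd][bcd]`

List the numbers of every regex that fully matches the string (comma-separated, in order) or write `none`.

1, 3

1 → match
2 → no match — must end with 'c'
3 → match
4 → no match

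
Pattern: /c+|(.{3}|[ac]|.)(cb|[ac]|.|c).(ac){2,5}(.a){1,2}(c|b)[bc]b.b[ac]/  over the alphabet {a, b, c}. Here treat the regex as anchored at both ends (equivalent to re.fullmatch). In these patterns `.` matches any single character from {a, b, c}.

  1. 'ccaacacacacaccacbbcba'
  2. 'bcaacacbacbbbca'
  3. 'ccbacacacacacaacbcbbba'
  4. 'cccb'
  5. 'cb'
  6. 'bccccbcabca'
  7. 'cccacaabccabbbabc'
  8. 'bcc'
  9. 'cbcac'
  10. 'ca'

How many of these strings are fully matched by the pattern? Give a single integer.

1

1 → match
2 → no match
3 → no match
4 → no match
5 → no match
6 → no match
7 → no match
8 → no match
9 → no match
10 → no match
Total matched: 1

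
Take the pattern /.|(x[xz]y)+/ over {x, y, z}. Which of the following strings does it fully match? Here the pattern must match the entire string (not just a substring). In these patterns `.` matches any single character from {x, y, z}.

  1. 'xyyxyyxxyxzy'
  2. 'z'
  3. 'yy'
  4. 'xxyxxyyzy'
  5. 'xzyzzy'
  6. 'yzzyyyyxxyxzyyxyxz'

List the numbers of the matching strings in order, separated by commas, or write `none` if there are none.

2

1 → no match
2 → match
3 → no match
4 → no match
5 → no match
6 → no match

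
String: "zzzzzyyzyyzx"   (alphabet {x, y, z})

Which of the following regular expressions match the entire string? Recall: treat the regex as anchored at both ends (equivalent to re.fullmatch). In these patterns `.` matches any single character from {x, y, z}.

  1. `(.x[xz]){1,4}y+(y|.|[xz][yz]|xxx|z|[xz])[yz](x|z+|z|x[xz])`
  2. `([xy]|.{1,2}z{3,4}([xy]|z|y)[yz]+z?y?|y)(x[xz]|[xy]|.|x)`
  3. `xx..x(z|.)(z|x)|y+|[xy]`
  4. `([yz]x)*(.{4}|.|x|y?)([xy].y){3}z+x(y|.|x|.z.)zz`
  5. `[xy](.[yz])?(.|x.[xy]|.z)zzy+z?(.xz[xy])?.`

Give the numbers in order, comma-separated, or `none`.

1 → no match
2 → match
3 → no match
4 → no match — must end with "zz"
5 → no match

2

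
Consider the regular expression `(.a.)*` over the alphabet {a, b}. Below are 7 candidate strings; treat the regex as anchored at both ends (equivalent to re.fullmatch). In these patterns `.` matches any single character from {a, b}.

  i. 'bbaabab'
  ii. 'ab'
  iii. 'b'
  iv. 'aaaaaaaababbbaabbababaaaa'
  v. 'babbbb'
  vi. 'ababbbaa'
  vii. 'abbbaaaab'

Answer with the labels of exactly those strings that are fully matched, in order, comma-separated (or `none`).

none

i. 'bbaabab' → no match
ii. 'ab' → no match
iii. 'b' → no match
iv → no match
v. 'babbbb' → no match
vi. 'ababbbaa' → no match
vii. 'abbbaaaab' → no match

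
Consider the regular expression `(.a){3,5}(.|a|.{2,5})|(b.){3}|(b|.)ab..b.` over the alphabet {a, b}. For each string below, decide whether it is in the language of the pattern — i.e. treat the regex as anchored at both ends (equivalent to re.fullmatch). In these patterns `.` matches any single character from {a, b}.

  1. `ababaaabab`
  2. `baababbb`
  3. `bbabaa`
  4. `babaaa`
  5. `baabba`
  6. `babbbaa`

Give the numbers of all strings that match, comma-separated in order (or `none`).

1 → no match
2 → no match
3 → no match
4 → no match
5 → no match
6 → no match

none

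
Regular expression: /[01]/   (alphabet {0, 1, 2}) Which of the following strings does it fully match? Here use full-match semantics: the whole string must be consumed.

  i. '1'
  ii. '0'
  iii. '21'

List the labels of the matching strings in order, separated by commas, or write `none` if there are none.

i. '1' → match
ii. '0' → match
iii. '21' → no match

i, ii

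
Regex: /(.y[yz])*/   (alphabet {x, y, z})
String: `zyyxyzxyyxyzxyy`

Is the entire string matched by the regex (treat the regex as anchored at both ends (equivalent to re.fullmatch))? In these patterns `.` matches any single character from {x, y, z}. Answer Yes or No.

Yes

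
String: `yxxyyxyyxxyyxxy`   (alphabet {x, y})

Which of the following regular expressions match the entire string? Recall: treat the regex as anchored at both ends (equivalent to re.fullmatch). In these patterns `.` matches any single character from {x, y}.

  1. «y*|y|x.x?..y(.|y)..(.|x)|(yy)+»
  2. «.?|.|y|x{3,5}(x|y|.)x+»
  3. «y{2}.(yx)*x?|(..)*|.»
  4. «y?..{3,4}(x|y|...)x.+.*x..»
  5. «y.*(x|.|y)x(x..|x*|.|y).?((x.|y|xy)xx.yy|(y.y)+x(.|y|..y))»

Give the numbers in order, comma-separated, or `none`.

4

1 → no match
2 → no match
3 → no match
4 → match
5 → no match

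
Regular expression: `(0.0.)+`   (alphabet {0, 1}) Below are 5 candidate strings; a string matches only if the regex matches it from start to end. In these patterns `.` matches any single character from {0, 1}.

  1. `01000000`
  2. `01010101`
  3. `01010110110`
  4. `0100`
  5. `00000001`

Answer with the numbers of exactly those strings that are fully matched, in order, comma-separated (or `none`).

1, 2, 4, 5

1 → match
2 → match
3 → no match
4 → match
5 → match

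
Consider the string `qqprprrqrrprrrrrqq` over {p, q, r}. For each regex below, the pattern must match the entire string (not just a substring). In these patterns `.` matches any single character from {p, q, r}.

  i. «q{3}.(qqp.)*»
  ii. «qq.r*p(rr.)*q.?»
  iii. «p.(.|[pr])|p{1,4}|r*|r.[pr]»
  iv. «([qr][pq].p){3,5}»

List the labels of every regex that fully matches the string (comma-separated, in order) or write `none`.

i → no match
ii → match
iii → no match
iv → no match — must end with `p`

ii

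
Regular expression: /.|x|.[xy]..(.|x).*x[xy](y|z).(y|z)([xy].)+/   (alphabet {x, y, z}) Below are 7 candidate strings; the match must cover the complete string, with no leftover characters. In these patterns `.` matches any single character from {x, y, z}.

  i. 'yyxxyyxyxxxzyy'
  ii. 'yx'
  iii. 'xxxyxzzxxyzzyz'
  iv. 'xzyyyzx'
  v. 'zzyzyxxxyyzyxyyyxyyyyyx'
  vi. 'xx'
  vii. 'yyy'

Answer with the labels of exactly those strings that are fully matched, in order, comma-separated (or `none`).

i → no match
ii → no match
iii → match
iv → no match
v → no match
vi → no match
vii → no match

iii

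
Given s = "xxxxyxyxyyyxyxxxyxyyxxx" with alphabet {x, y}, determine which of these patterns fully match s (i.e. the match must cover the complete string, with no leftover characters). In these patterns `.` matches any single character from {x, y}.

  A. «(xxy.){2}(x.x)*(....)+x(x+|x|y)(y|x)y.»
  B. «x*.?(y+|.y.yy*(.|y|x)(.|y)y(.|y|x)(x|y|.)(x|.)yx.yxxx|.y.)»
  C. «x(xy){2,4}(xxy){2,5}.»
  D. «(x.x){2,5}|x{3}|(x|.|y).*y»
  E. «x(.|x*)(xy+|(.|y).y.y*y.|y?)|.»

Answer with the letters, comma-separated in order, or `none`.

B

A → no match — must start with "xxy"
B → match
C → no match — must start with "xxy"
D → no match
E → no match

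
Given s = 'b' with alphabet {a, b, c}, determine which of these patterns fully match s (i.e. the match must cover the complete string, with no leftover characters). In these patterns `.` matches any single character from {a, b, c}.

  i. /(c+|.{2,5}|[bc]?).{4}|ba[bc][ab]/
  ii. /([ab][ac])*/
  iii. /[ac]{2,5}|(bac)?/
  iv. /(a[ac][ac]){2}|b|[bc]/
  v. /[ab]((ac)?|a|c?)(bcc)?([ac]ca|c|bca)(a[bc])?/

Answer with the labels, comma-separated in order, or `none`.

i → no match
ii → no match
iii → no match
iv → match
v → no match

iv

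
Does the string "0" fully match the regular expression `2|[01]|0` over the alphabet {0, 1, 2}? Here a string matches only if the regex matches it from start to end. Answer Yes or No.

Yes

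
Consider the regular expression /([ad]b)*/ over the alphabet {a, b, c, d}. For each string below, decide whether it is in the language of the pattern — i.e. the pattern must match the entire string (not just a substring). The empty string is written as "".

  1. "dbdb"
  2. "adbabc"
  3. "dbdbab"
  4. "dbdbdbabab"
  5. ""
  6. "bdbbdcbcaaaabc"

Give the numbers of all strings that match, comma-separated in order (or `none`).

1, 3, 4, 5

1. "dbdb" → match
2. "adbabc" → no match
3. "dbdbab" → match
4. "dbdbdbabab" → match
5. "" → match
6 → no match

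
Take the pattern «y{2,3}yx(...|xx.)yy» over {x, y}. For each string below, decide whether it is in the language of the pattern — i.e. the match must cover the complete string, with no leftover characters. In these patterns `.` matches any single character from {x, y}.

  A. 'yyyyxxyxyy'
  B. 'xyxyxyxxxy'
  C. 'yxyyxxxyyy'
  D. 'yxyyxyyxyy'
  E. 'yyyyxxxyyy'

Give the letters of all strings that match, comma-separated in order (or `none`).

A → match
B → no match — must start with 'y'
C → no match
D → no match
E → match

A, E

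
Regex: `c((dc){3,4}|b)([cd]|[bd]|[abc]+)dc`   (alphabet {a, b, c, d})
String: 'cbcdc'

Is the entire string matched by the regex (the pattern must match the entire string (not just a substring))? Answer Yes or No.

Yes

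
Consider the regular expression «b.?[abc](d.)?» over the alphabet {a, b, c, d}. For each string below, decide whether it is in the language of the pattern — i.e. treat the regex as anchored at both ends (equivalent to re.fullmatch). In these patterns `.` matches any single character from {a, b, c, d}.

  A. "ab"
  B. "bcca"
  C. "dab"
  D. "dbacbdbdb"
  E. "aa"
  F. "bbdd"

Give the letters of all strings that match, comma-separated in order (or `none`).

F

A → no match — must start with "b"
B → no match
C → no match — must start with "b"
D → no match — must start with "b"
E → no match — must start with "b"
F → match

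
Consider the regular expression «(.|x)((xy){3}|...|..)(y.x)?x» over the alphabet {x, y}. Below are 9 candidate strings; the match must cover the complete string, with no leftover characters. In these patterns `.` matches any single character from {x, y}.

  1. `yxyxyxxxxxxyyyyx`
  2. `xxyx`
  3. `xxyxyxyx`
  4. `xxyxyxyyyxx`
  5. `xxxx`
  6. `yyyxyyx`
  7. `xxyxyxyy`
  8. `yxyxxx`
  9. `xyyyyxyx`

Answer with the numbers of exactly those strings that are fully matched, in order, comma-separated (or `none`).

1 → no match
2 → match
3 → match
4 → match
5 → match
6 → no match
7 → no match — must end with `x`
8 → no match
9 → no match

2, 3, 4, 5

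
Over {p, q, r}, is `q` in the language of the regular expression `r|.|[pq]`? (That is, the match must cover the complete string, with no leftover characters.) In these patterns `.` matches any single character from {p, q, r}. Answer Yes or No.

Yes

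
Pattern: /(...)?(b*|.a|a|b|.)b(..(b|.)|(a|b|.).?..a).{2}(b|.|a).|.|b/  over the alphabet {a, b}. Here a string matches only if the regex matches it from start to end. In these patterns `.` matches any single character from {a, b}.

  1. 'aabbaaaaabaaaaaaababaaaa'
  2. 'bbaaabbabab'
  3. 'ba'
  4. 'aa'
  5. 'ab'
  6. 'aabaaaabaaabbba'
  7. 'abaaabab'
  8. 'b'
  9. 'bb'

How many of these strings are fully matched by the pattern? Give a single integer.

1

1 → no match
2 → no match
3 → no match
4 → no match
5 → no match
6 → no match
7 → no match
8 → match
9 → no match
Total matched: 1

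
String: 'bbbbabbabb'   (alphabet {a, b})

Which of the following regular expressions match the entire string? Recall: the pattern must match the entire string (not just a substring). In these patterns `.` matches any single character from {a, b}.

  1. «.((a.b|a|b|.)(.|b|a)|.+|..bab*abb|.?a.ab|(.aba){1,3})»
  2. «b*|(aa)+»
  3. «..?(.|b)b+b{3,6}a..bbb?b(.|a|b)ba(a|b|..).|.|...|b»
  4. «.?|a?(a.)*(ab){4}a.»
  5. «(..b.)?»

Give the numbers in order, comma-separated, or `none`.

1 → match
2 → no match
3 → no match
4 → no match
5 → no match

1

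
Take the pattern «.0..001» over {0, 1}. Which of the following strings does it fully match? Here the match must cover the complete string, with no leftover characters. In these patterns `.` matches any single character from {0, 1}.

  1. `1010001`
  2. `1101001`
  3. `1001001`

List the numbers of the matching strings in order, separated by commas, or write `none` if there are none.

1 → match
2 → no match
3 → match

1, 3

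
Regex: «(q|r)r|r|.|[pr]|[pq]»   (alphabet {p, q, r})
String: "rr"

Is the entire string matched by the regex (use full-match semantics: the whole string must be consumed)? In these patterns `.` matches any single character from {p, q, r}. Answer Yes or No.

Yes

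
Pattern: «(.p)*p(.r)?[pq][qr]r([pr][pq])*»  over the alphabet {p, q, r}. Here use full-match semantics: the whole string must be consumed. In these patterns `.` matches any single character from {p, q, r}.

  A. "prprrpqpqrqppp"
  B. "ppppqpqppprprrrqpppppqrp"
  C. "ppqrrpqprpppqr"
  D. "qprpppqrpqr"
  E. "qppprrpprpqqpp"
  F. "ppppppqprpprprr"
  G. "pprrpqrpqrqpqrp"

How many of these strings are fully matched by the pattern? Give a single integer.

A → no match
B → match
C → no match
D. "qprpppqrpqr" → no match
E → no match
F → no match
G → no match
Total matched: 1

1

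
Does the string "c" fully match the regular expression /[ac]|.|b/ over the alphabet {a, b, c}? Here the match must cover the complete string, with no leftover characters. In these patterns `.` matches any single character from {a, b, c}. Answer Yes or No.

Yes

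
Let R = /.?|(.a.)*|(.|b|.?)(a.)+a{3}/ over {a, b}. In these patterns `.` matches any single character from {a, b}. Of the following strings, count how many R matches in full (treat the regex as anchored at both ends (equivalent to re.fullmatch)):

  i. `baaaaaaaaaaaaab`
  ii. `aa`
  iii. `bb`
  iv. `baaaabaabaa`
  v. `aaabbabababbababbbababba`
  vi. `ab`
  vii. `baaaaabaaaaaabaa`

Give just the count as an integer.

i → match
ii. `aa` → no match
iii. `bb` → no match
iv. `baaaabaabaa` → no match
v → no match
vi. `ab` → no match
vii → no match
Total matched: 1

1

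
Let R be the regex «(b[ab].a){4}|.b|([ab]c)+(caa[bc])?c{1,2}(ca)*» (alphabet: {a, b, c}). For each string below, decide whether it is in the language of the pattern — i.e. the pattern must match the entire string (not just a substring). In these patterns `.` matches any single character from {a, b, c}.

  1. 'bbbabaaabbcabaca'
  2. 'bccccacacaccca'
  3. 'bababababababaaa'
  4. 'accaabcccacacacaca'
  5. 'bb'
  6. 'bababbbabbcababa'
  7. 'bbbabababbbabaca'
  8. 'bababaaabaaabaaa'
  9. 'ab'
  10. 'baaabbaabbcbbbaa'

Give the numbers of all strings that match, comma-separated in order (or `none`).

1 → match
2 → no match
3 → match
4 → match
5. 'bb' → match
6 → match
7 → match
8 → match
9. 'ab' → match
10 → no match

1, 3, 4, 5, 6, 7, 8, 9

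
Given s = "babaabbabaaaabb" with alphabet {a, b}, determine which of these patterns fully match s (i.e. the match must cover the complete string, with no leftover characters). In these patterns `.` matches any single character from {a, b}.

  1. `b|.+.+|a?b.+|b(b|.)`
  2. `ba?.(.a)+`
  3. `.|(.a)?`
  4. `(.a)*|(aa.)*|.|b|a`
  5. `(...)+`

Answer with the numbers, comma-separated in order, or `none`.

1, 5

1 → match
2 → no match — must end with "a"
3 → no match
4 → no match
5 → match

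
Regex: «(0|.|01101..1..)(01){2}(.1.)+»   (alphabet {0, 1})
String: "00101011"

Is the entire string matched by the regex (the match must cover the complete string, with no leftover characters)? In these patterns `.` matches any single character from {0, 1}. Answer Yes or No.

Yes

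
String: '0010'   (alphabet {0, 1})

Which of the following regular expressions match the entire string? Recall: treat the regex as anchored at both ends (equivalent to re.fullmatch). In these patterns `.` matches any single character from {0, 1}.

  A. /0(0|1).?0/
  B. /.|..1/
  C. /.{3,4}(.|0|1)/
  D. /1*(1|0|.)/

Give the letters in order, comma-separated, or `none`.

A → match
B → no match
C → match
D → no match

A, C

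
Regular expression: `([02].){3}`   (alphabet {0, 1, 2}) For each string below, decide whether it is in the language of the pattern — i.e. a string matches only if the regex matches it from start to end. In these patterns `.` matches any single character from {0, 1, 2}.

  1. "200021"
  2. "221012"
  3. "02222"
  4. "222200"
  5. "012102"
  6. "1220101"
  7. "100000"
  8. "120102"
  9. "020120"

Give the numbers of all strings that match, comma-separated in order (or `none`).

1. "200021" → match
2. "221012" → no match
3. "02222" → no match
4. "222200" → match
5. "012102" → match
6. "1220101" → no match
7. "100000" → no match
8. "120102" → no match
9. "020120" → match

1, 4, 5, 9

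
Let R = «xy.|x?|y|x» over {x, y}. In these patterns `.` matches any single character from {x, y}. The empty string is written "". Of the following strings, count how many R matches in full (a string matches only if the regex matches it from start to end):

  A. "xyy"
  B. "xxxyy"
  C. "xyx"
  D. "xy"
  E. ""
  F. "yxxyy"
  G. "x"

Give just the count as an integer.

4

A → match
B → no match
C → match
D → no match
E → match
F → no match
G → match
Total matched: 4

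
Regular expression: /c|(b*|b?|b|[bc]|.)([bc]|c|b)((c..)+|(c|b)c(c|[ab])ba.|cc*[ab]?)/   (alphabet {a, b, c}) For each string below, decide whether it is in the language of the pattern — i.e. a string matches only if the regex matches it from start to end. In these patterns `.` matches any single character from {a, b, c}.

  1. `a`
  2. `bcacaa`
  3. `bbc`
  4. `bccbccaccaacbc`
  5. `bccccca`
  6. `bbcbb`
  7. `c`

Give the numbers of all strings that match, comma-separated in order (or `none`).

3, 4, 5, 6, 7

1 → no match
2 → no match
3 → match
4 → match
5 → match
6 → match
7 → match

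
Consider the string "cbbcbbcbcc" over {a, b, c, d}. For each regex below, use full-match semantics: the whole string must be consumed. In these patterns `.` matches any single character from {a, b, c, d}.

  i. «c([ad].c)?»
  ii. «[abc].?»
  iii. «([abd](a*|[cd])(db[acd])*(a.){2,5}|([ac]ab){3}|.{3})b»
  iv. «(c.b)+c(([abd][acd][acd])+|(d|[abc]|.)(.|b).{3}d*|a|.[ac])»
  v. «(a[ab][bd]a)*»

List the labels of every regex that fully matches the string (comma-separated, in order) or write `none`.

i → no match
ii → no match
iii → no match — must end with "b"
iv → match
v → no match

iv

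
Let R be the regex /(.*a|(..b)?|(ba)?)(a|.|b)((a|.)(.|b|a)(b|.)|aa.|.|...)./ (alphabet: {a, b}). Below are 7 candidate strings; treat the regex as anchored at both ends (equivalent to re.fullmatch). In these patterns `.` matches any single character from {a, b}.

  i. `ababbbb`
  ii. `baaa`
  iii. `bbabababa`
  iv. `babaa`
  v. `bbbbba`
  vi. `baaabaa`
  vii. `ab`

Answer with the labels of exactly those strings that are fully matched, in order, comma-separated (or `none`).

iv, v, vi

i. `ababbbb` → no match
ii. `baaa` → no match
iii. `bbabababa` → no match
iv. `babaa` → match
v. `bbbbba` → match
vi. `baaabaa` → match
vii. `ab` → no match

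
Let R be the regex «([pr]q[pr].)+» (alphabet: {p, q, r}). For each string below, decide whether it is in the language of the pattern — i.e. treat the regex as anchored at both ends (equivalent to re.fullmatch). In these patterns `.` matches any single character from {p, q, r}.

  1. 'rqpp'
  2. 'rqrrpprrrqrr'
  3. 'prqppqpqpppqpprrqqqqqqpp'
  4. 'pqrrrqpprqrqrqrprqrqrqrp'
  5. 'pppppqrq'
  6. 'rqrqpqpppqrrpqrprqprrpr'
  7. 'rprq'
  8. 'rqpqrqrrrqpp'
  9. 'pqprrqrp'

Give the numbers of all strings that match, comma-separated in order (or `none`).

1 → match
2 → no match
3 → no match
4 → match
5 → no match
6 → no match
7 → no match
8 → match
9 → match

1, 4, 8, 9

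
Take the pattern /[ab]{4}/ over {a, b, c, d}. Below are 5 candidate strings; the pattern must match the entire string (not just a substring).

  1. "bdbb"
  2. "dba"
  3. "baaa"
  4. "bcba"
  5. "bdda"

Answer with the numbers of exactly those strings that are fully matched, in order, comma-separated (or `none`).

3

1 → no match
2 → no match
3 → match
4 → no match
5 → no match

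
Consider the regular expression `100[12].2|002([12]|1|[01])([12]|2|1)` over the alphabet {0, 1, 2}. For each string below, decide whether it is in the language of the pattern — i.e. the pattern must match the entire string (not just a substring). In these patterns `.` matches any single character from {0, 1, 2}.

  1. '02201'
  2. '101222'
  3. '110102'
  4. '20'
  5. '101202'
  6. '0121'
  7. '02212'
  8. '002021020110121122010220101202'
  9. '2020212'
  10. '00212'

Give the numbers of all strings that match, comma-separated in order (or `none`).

1 → no match
2 → no match
3 → no match
4 → no match
5 → no match
6 → no match
7 → no match
8 → no match
9 → no match
10 → match

10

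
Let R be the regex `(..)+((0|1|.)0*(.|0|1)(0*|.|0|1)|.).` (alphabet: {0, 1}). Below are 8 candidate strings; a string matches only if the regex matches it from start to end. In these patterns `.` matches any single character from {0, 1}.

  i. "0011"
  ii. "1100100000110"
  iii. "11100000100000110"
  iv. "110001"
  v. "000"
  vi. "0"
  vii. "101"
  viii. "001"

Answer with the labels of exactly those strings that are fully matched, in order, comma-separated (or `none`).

i, ii, iii, iv

i. "0011" → match
ii → match
iii → match
iv. "110001" → match
v. "000" → no match
vi. "0" → no match
vii. "101" → no match
viii. "001" → no match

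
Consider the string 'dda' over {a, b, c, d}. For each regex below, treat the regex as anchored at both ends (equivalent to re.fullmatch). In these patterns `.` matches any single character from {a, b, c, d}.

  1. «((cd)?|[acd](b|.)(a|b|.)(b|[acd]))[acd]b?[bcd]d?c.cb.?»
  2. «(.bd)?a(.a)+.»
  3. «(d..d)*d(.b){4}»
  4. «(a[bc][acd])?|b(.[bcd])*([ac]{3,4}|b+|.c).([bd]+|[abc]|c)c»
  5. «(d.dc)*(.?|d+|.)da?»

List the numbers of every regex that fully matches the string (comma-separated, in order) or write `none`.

5

1 → no match
2 → no match
3 → no match — must end with 'b'
4 → no match
5 → match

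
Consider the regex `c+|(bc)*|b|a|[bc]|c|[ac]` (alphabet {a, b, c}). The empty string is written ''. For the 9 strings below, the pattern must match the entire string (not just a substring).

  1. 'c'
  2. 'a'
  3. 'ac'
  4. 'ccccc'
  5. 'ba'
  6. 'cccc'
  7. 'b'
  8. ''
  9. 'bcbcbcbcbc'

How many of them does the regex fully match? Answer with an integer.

7

1. 'c' → match
2. 'a' → match
3. 'ac' → no match
4. 'ccccc' → match
5. 'ba' → no match
6. 'cccc' → match
7. 'b' → match
8. '' → match
9. 'bcbcbcbcbc' → match
Total matched: 7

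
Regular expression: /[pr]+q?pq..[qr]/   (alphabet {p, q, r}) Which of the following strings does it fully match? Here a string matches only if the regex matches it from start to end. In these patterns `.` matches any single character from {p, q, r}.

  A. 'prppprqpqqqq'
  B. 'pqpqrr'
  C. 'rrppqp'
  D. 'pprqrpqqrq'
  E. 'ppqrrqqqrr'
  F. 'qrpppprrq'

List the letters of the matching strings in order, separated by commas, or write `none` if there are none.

A

A → match
B → no match
C → no match
D → no match
E → no match
F → no match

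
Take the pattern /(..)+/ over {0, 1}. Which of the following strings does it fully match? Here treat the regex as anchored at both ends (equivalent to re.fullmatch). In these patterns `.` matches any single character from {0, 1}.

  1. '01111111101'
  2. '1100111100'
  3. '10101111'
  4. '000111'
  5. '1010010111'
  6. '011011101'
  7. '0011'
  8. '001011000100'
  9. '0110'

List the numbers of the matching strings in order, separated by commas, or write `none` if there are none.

2, 3, 4, 5, 7, 8, 9

1 → no match
2 → match
3 → match
4 → match
5 → match
6 → no match
7 → match
8 → match
9 → match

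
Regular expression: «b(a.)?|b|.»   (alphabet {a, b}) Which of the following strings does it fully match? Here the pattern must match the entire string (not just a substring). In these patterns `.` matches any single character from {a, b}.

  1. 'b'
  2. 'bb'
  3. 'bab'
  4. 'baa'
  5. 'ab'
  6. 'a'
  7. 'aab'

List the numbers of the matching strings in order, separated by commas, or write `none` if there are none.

1, 3, 4, 6

1 → match
2 → no match
3 → match
4 → match
5 → no match
6 → match
7 → no match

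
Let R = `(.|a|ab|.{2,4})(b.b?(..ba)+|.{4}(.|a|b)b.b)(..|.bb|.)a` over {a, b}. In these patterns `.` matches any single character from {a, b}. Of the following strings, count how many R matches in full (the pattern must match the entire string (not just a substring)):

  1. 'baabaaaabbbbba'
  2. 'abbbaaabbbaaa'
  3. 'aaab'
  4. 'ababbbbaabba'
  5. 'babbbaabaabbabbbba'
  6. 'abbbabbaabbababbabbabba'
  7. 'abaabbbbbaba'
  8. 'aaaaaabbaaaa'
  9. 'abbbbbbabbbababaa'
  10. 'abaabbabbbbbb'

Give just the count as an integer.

1 → match
2 → match
3. 'aaab' → no match — must end with 'a'
4. 'ababbbbaabba' → match
5 → no match
6 → no match
7. 'abaabbbbbaba' → match
8. 'aaaaaabbaaaa' → no match
9 → no match
10 → no match — must end with 'a'
Total matched: 4

4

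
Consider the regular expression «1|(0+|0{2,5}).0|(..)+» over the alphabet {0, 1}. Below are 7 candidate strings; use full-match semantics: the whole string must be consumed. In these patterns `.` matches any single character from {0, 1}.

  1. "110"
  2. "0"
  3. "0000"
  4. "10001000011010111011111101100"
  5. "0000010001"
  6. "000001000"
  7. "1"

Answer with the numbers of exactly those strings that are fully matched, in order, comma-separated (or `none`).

3, 5, 7

1 → no match
2 → no match
3 → match
4 → no match
5 → match
6 → no match
7 → match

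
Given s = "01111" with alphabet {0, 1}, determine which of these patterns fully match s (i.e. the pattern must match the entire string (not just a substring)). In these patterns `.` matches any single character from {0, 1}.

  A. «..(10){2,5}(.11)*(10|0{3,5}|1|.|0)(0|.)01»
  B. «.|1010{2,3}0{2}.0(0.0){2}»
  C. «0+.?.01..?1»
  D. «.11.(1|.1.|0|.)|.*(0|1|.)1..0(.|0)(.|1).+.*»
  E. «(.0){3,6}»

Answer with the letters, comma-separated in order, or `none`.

D

A → no match — must end with "01"
B → no match
C → no match
D → match
E → no match — must end with "0"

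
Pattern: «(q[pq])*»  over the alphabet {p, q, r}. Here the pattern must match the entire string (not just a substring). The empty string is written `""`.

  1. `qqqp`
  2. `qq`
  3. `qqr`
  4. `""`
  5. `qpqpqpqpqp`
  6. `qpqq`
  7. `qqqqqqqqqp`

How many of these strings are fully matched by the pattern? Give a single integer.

1 → match
2 → match
3 → no match
4 → match
5 → match
6 → match
7 → match
Total matched: 6

6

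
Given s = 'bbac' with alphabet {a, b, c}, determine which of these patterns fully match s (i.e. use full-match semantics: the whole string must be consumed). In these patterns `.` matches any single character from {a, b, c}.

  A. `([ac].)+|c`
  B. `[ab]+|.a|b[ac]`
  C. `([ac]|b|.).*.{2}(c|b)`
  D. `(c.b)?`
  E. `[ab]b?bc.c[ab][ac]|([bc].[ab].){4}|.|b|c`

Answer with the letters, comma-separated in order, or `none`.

C

A → no match
B → no match
C → match
D → no match
E → no match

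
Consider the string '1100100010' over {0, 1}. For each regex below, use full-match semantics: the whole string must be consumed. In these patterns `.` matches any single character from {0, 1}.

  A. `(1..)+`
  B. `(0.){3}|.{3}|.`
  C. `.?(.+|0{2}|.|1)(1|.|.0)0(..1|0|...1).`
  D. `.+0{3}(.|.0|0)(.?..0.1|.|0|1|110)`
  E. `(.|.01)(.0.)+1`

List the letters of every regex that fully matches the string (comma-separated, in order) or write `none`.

C, D

A → no match
B → no match
C → match
D → match
E → no match — must end with '1'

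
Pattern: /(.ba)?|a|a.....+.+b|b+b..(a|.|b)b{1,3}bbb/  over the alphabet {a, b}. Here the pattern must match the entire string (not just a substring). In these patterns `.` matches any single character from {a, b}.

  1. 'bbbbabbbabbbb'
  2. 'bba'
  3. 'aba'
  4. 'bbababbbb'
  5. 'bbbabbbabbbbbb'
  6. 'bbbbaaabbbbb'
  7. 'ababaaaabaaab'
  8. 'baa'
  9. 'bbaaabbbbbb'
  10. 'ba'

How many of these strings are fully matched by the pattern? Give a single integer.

6

1 → no match
2 → match
3 → match
4 → match
5 → no match
6 → match
7 → match
8 → no match
9 → match
10 → no match
Total matched: 6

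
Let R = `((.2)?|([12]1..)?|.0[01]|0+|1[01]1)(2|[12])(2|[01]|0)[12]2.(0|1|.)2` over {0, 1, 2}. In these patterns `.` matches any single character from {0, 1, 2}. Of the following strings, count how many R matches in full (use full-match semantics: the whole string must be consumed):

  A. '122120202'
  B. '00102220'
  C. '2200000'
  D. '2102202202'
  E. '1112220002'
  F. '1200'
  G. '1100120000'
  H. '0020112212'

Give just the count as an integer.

0

A → no match
B → no match — must end with '2'
C → no match — must end with '2'
D → no match
E → no match
F → no match — must end with '2'
G → no match — must end with '2'
H → no match
Total matched: 0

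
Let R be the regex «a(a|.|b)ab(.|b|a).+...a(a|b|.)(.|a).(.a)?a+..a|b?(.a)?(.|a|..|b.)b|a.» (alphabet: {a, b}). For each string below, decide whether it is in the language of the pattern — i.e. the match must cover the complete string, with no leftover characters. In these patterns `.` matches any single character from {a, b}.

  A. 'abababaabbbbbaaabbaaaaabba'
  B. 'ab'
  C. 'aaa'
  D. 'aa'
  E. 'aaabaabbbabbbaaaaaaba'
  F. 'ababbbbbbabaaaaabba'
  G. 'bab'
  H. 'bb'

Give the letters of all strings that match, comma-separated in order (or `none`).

A, B, D, E, F, G, H

A → match
B → match
C → no match
D → match
E → match
F → match
G → match
H → match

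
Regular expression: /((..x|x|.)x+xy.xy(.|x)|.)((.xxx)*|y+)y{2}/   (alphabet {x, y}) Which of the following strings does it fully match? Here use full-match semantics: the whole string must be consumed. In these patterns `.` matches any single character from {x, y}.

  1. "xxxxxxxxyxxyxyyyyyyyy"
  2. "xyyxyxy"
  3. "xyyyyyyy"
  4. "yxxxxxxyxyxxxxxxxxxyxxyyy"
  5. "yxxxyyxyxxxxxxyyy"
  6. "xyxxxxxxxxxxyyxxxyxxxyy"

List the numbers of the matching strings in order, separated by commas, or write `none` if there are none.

1 → match
2 → no match
3 → match
4 → no match
5 → no match
6 → no match

1, 3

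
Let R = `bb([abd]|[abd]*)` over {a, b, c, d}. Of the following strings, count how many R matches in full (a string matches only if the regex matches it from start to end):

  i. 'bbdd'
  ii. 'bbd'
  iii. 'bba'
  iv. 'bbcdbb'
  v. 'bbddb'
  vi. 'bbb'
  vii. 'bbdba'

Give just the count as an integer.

6

i → match
ii → match
iii → match
iv → no match
v → match
vi → match
vii → match
Total matched: 6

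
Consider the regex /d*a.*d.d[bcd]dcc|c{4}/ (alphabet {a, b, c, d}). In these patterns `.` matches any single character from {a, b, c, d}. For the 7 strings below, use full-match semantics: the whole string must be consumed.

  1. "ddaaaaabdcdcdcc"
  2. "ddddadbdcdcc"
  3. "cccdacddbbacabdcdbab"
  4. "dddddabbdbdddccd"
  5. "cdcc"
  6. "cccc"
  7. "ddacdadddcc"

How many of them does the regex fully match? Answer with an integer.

4

1 → match
2 → match
3 → no match
4 → no match
5 → no match
6 → match
7 → match
Total matched: 4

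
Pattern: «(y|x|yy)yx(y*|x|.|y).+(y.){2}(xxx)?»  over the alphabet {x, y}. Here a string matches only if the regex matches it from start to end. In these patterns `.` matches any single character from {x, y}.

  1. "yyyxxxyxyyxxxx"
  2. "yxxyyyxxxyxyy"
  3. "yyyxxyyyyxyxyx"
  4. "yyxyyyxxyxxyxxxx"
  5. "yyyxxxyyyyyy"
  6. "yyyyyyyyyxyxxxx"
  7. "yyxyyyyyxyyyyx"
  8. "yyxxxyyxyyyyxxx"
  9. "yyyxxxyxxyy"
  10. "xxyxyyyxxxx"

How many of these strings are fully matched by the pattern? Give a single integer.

1 → no match
2 → no match
3 → match
4 → no match
5 → match
6 → no match
7 → match
8 → match
9 → no match
10 → no match
Total matched: 4

4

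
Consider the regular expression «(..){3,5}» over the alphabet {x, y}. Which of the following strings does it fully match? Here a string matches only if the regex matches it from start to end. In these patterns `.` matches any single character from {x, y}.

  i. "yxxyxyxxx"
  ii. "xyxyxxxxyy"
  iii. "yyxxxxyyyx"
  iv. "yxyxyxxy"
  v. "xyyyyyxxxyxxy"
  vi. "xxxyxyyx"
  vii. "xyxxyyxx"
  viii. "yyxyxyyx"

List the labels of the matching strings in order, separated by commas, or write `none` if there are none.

ii, iii, iv, vi, vii, viii

i → no match
ii → match
iii → match
iv → match
v → no match
vi → match
vii → match
viii → match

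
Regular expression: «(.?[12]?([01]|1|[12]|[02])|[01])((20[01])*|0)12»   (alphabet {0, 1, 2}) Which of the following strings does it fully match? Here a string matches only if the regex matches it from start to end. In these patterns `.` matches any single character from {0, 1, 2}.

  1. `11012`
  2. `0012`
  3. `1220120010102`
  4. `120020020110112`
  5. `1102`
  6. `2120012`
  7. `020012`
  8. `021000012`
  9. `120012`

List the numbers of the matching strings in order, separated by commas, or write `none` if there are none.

1, 2, 6, 7, 9

1. `11012` → match
2. `0012` → match
3 → no match — must end with `12`
4 → no match
5. `1102` → no match — must end with `12`
6. `2120012` → match
7. `020012` → match
8. `021000012` → no match
9. `120012` → match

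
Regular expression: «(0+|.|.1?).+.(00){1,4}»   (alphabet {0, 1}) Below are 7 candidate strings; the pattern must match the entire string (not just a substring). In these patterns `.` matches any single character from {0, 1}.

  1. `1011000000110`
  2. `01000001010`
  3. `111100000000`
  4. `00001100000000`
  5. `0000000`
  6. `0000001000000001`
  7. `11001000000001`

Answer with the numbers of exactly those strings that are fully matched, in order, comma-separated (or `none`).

1 → no match — must end with `00`
2. `01000001010` → no match — must end with `00`
3. `111100000000` → match
4 → match
5. `0000000` → match
6 → no match — must end with `00`
7 → no match — must end with `00`

3, 4, 5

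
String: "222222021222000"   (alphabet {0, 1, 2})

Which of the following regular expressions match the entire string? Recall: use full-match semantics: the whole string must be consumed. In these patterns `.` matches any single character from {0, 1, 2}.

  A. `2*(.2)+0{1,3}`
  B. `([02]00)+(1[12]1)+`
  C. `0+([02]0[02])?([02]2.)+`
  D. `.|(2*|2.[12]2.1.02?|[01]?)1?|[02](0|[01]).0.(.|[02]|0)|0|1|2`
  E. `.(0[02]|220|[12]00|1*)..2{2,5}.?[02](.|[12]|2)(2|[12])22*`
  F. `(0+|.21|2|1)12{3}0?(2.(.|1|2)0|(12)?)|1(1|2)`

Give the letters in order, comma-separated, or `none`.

A

A → match
B → no match — must end with "1"
C → no match — must start with "0"
D → no match
E → no match
F → no match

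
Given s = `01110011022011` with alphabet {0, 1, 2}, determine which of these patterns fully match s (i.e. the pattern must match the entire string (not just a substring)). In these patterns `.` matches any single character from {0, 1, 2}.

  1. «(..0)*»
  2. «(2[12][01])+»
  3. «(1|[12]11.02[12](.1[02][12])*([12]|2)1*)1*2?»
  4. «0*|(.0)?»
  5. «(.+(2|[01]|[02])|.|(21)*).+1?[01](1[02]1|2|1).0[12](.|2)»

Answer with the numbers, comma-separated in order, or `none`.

5

1 → no match
2 → no match — must start with `2`
3 → no match
4 → no match
5 → match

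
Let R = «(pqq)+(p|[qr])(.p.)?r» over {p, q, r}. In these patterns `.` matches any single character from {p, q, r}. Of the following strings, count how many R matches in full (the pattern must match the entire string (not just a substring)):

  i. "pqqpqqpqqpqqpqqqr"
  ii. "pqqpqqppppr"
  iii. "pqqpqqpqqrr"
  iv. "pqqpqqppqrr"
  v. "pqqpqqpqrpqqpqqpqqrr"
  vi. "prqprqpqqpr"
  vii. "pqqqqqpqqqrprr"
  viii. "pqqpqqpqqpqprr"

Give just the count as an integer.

4

i → match
ii → match
iii → match
iv → no match
v → no match
vi → no match — must start with "pqq"
vii → no match
viii → match
Total matched: 4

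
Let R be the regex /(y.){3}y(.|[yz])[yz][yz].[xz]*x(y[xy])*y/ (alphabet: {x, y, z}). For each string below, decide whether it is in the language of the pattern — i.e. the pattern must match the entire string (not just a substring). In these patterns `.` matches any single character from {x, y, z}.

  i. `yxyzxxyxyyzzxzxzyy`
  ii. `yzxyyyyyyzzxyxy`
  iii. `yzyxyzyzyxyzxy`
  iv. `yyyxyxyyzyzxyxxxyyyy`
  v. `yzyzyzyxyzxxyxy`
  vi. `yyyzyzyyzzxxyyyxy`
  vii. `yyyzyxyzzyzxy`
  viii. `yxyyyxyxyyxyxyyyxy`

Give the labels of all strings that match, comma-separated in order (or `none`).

v, vi, vii

i → no match
ii → no match
iii → no match
iv → no match
v → match
vi → match
vii → match
viii → no match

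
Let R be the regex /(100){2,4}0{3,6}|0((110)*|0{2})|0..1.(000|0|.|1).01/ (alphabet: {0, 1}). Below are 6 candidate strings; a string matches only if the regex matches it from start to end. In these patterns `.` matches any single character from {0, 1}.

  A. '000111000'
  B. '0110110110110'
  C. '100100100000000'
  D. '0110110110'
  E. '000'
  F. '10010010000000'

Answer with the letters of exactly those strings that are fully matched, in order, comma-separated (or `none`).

B, C, D, E, F

A → no match
B → match
C → match
D → match
E → match
F → match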